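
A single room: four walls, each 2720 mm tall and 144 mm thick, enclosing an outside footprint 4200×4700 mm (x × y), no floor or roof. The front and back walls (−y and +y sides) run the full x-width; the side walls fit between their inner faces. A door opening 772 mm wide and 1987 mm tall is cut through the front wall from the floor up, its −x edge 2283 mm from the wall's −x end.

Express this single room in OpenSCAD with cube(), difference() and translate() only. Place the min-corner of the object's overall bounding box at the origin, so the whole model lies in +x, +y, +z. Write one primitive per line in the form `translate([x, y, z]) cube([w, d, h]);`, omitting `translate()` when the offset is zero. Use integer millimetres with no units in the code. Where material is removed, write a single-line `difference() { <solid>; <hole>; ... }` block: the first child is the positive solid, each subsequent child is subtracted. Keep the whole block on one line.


difference() { cube([4200, 144, 2720]); translate([2283, 0, 0]) cube([772, 144, 1987]); }
translate([0, 4556, 0]) cube([4200, 144, 2720]);
translate([0, 144, 0]) cube([144, 4412, 2720]);
translate([4056, 144, 0]) cube([144, 4412, 2720]);


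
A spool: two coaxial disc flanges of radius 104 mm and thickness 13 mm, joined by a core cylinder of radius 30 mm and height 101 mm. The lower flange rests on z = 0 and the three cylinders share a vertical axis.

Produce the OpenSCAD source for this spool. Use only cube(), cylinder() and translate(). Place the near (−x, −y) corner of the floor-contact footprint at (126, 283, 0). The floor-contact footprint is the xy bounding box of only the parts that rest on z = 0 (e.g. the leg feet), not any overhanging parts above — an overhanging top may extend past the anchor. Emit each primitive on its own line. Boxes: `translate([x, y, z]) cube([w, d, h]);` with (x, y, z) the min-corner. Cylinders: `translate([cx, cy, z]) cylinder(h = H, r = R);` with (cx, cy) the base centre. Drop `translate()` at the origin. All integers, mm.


translate([230, 387, 0]) cylinder(h = 13, r = 104);
translate([230, 387, 13]) cylinder(h = 101, r = 30);
translate([230, 387, 114]) cylinder(h = 13, r = 104);


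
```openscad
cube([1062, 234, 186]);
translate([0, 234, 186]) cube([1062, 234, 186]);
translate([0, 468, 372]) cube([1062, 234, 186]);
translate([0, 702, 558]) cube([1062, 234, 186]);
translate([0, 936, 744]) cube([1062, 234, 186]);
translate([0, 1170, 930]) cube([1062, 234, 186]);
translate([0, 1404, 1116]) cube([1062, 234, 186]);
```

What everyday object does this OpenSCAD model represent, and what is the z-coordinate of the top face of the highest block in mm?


A staircase. The total rise is 1302 mm.

7 identical blocks, each offset up and back from the previous — a staircase. Each step is 186 mm tall and there are 7 of them, so the total rise is 7 × 186 = 1302 mm.


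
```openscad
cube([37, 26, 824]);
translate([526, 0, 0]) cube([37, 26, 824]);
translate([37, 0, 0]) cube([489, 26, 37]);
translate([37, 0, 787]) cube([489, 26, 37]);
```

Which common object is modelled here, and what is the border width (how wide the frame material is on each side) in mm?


A picture frame. The border width is 37 mm.

Four thin pieces enclosing a rectangular opening — a picture frame. The two full-height stiles are 824 mm tall; the top rail sits at z = 787 and is 37 mm tall, so the border above the opening is 824 − 787 = 37 mm, matching the stile x-width.


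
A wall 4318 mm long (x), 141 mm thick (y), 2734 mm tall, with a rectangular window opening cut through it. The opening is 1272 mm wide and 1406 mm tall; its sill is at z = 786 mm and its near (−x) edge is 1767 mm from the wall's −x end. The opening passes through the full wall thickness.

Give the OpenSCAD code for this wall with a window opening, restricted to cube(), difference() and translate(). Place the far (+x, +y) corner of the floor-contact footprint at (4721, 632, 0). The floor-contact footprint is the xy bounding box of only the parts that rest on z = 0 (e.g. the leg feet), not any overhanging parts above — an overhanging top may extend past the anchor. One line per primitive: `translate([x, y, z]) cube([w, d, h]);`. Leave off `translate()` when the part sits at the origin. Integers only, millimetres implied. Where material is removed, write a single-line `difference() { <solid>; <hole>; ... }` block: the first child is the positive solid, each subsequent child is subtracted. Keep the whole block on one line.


difference() { translate([403, 491, 0]) cube([4318, 141, 2734]); translate([2170, 491, 786]) cube([1272, 141, 1406]); }


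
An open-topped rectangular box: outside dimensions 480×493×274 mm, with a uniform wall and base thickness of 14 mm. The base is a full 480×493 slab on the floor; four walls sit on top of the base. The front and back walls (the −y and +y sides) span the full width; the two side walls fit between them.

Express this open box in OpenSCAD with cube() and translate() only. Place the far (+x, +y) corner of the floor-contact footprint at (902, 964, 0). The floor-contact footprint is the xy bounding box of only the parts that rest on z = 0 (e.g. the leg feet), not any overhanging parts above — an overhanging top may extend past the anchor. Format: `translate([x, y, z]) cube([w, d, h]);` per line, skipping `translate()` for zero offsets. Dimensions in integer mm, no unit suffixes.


translate([422, 471, 0]) cube([480, 493, 14]);
translate([422, 471, 14]) cube([480, 14, 260]);
translate([422, 950, 14]) cube([480, 14, 260]);
translate([422, 485, 14]) cube([14, 465, 260]);
translate([888, 485, 14]) cube([14, 465, 260]);


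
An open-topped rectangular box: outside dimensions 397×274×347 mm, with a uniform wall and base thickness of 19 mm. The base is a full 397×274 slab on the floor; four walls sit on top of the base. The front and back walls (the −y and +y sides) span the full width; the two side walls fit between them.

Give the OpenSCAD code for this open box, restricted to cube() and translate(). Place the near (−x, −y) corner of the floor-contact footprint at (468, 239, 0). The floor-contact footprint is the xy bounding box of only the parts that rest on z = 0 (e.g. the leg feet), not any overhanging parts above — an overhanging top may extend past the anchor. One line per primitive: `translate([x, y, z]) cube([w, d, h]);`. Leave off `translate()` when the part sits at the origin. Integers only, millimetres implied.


translate([468, 239, 0]) cube([397, 274, 19]);
translate([468, 239, 19]) cube([397, 19, 328]);
translate([468, 494, 19]) cube([397, 19, 328]);
translate([468, 258, 19]) cube([19, 236, 328]);
translate([846, 258, 19]) cube([19, 236, 328]);


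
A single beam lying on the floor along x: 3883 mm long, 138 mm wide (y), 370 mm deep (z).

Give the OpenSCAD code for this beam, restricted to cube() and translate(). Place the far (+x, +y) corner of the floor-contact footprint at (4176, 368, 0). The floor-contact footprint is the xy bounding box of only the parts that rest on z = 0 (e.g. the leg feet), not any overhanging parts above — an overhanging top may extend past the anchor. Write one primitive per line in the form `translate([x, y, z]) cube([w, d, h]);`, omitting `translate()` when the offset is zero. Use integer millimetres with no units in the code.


translate([293, 230, 0]) cube([3883, 138, 370]);


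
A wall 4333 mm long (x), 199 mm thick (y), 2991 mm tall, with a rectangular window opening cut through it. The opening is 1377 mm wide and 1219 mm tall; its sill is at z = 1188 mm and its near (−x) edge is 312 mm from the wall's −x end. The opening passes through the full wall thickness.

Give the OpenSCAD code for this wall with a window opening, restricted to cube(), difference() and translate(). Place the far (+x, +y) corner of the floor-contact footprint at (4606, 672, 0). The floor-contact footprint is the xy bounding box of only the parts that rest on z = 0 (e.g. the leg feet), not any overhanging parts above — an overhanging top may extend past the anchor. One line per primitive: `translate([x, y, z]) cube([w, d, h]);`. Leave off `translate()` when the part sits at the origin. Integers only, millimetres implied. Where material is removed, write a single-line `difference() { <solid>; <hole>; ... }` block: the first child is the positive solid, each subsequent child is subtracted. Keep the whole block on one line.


difference() { translate([273, 473, 0]) cube([4333, 199, 2991]); translate([585, 473, 1188]) cube([1377, 199, 1219]); }


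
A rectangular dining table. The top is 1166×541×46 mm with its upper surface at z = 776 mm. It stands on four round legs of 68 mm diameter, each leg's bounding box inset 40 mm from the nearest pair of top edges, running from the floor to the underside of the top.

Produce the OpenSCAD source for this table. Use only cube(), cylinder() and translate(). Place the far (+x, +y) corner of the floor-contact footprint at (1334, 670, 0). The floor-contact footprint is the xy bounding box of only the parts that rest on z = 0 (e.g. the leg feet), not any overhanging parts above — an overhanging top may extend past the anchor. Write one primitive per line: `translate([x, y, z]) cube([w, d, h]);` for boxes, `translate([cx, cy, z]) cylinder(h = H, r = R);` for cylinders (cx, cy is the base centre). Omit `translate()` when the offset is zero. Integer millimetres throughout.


// leg_h = 776 - 46 = 730
translate([208, 169, 730]) cube([1166, 541, 46]);
translate([282, 243, 0]) cylinder(h = 730, r = 34);
translate([1300, 243, 0]) cylinder(h = 730, r = 34);
translate([282, 636, 0]) cylinder(h = 730, r = 34);
translate([1300, 636, 0]) cylinder(h = 730, r = 34);


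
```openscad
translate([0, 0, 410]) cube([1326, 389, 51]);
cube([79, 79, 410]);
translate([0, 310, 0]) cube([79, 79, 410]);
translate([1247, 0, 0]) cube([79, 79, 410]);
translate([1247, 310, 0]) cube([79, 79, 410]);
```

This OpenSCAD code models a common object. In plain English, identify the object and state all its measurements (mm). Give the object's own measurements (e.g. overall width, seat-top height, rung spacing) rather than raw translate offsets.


A long wooden bench with a 1326 mm (x) × 389 mm (y) seat, 51 mm thick, its top surface 461 mm above the floor. Four 79 mm square legs at the seat corners, flush with the edges, run from z = 0 to the seat underside.


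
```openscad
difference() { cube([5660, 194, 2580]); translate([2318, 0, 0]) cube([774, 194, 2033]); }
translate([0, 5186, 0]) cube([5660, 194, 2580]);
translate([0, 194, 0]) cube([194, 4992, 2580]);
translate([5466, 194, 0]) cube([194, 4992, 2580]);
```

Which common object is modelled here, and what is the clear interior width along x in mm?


A single room. The interior width is 5272 mm.

Four walls enclosing a rectangle with a door in the front wall — a room. Outside width 5660 minus two 194 mm walls gives 5272 mm.


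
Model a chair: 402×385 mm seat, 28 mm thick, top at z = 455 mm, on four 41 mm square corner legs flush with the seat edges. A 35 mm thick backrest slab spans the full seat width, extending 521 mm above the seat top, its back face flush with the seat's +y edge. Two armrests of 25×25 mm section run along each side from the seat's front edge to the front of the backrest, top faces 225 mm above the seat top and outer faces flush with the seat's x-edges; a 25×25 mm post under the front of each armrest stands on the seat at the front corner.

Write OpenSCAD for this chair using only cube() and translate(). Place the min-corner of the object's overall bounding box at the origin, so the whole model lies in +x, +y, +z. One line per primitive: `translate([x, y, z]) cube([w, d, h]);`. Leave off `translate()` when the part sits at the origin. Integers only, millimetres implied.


translate([0, 0, 427]) cube([402, 385, 28]);
cube([41, 41, 427]);
translate([361, 0, 0]) cube([41, 41, 427]);
translate([0, 344, 0]) cube([41, 41, 427]);
translate([361, 344, 0]) cube([41, 41, 427]);
translate([0, 350, 455]) cube([402, 35, 521]);
translate([0, 0, 655]) cube([25, 350, 25]);
translate([377, 0, 655]) cube([25, 350, 25]);
translate([0, 0, 455]) cube([25, 25, 200]);
translate([377, 0, 455]) cube([25, 25, 200]);


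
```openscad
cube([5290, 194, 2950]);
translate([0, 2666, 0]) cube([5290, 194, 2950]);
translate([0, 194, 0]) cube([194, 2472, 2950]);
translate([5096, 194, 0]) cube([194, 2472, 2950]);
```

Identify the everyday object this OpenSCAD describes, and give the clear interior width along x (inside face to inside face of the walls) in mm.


A house (or room) frame. The interior width is 4902 mm.

Four 2950 mm walls enclosing a rectangle with no floor or roof — a room or house frame. Outside width is 5290 mm and wall thickness is 194 mm, so the interior width is 5290 − 2 × 194 = 4902 mm.


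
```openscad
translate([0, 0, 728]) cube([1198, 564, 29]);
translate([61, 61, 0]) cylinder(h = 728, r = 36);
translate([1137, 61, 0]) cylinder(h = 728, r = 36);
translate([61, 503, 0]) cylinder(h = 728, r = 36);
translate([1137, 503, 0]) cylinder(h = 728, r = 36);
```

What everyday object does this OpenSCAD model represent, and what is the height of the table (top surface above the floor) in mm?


A table. The table height is 757 mm.

A 1198×564×29 slab sits at z = 728 on four Ø72 mm round legs — a table. The top surface is at 728 + 29 = 757 mm.


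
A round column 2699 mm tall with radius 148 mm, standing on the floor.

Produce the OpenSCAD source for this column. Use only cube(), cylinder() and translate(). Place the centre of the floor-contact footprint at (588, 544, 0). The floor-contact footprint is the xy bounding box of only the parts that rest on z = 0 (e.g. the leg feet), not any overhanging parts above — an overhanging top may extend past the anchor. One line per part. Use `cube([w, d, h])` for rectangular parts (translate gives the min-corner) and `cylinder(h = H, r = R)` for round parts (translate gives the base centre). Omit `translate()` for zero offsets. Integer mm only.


translate([588, 544, 0]) cylinder(h = 2699, r = 148);


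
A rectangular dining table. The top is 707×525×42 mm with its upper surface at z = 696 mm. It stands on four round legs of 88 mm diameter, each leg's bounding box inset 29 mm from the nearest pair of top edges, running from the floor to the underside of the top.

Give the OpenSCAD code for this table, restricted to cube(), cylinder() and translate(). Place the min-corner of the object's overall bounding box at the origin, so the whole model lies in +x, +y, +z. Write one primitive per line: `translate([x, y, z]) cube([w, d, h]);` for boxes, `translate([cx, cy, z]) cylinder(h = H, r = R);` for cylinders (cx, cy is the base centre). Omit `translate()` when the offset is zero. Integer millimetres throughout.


translate([0, 0, 654]) cube([707, 525, 42]);
translate([73, 73, 0]) cylinder(h = 654, r = 44);
translate([634, 73, 0]) cylinder(h = 654, r = 44);
translate([73, 452, 0]) cylinder(h = 654, r = 44);
translate([634, 452, 0]) cylinder(h = 654, r = 44);


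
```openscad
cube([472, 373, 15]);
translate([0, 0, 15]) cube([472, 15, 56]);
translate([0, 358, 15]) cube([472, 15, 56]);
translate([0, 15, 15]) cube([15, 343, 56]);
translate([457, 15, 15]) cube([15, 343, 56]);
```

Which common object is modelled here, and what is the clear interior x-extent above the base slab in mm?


An open box. The internal width is 442 mm.

A 472×373 base slab with four walls standing on it — an open box. The base is 472 mm wide and the walls are 15 mm thick, so the internal width is 472 − 2 × 15 = 442 mm.


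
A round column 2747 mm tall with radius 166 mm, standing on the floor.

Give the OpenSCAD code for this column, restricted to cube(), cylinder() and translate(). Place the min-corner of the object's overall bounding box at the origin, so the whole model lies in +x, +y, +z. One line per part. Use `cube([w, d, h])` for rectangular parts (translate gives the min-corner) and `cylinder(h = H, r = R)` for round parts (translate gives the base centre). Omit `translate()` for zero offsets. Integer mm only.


translate([166, 166, 0]) cylinder(h = 2747, r = 166);


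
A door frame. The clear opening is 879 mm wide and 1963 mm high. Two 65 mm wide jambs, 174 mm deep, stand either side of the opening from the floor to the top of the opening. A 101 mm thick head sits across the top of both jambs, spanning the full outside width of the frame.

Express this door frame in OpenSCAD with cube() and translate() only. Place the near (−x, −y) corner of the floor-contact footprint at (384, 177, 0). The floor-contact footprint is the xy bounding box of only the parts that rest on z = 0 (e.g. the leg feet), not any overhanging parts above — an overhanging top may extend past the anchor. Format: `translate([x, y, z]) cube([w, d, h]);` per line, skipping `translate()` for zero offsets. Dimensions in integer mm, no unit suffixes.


translate([384, 177, 0]) cube([65, 174, 1963]);
translate([1328, 177, 0]) cube([65, 174, 1963]);
translate([384, 177, 1963]) cube([1009, 174, 101]);


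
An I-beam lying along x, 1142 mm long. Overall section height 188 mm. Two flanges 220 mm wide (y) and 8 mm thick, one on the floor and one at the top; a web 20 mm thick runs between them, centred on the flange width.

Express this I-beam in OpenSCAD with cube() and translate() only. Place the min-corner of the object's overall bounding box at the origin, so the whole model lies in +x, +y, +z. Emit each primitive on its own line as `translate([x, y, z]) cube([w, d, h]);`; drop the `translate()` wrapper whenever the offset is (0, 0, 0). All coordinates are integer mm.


cube([1142, 220, 8]);
translate([0, 100, 8]) cube([1142, 20, 172]);
translate([0, 0, 180]) cube([1142, 220, 8]);


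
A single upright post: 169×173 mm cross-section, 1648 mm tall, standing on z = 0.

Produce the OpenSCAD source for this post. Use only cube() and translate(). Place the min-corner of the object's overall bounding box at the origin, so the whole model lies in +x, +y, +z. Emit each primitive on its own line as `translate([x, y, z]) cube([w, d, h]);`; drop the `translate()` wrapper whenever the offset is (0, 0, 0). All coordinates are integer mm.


cube([169, 173, 1648]);


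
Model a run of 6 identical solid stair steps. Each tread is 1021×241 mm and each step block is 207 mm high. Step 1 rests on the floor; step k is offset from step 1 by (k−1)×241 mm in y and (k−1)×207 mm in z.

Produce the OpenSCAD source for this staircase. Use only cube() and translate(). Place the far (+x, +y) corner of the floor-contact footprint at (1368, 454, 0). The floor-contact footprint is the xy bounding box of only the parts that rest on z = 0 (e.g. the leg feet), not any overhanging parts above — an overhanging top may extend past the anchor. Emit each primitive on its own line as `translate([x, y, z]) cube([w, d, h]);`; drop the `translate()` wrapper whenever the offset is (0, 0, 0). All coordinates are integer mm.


translate([347, 213, 0]) cube([1021, 241, 207]);
translate([347, 454, 207]) cube([1021, 241, 207]);
translate([347, 695, 414]) cube([1021, 241, 207]);
translate([347, 936, 621]) cube([1021, 241, 207]);
translate([347, 1177, 828]) cube([1021, 241, 207]);
translate([347, 1418, 1035]) cube([1021, 241, 207]);


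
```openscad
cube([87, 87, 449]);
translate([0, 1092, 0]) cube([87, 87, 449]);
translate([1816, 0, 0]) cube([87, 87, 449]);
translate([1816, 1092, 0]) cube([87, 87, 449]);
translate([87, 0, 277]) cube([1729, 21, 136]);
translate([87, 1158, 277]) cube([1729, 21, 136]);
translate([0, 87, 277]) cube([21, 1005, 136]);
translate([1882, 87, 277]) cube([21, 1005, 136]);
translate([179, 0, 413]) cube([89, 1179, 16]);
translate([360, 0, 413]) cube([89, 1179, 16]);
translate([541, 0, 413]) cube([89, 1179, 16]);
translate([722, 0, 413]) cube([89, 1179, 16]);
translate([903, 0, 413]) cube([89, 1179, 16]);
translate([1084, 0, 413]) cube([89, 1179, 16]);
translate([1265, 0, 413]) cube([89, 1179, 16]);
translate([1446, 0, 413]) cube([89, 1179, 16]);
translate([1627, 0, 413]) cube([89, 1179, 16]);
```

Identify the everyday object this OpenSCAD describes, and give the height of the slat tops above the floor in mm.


A bed frame. The slat-top height is 429 mm.

Four posts, four rails, and a row of slats — a bed frame. Slats sit on the rails at z = 277 + 136 = 413; with slat thickness 16, the top is 429 mm.


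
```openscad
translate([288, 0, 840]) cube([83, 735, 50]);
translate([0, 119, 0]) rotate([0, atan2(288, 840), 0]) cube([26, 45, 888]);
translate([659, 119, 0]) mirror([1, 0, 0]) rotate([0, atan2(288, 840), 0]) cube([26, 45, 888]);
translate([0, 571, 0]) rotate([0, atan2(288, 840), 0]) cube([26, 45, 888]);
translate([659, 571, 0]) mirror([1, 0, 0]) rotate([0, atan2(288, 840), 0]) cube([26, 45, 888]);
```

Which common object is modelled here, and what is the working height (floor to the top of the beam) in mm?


A sawhorse. The overall height is 890 mm.

A beam across two mirrored pairs of raked legs — a sawhorse. The beam's underside is at z = 840 (matching the legs' vertical rise in atan2(288, 840)) and the beam is 50 mm tall, so its top is at 840 + 50 = 890 mm. The raked legs top out at the beam's underside, so that is the highest point.


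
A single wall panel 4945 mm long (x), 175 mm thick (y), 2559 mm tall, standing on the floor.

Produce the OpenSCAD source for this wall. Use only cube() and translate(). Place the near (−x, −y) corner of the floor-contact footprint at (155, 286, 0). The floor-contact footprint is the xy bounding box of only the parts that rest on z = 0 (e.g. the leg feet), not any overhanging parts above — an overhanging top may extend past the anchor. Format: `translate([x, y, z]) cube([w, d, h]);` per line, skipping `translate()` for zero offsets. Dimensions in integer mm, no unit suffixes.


translate([155, 286, 0]) cube([4945, 175, 2559]);


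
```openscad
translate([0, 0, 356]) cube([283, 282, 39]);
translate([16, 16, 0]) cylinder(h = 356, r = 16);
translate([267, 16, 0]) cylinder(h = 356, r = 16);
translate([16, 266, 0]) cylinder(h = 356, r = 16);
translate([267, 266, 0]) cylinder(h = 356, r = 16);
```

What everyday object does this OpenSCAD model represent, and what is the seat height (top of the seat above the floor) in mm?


A stool. The seat height is 395 mm.

A 283×282×39 slab at z = 356 on four corner cylinders — a stool. The seat top is 356 + 39 = 395 mm.


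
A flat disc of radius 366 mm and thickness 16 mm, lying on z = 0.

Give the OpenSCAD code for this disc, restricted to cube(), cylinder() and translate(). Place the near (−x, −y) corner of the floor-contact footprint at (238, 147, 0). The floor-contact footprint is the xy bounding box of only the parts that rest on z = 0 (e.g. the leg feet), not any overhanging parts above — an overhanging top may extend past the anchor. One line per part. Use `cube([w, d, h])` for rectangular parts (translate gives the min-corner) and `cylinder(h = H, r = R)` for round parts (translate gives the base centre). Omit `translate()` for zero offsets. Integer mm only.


translate([604, 513, 0]) cylinder(h = 16, r = 366);


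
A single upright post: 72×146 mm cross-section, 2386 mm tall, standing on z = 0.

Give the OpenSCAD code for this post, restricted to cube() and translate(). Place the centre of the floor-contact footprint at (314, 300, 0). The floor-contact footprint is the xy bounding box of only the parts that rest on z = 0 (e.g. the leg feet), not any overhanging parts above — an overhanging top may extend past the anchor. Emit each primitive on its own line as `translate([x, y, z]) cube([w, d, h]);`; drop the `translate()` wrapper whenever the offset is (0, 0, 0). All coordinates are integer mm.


translate([278, 227, 0]) cube([72, 146, 2386]);


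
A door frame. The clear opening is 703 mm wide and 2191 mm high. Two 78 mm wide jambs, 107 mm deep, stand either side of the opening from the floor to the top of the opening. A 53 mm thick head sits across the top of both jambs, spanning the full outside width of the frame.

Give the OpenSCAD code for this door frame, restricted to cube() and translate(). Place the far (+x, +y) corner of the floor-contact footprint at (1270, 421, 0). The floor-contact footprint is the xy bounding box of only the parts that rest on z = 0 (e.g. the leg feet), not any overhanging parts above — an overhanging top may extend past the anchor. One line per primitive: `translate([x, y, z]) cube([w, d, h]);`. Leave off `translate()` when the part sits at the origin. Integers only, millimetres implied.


translate([411, 314, 0]) cube([78, 107, 2191]);
translate([1192, 314, 0]) cube([78, 107, 2191]);
translate([411, 314, 2191]) cube([859, 107, 53]);


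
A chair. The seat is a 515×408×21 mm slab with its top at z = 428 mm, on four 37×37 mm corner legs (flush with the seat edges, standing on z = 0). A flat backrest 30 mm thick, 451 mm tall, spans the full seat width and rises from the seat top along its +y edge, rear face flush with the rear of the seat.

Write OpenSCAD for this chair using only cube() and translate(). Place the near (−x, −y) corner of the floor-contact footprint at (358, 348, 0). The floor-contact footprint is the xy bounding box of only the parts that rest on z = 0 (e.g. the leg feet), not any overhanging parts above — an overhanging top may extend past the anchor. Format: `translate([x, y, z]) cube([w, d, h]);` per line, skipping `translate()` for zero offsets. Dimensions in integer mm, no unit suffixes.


// leg_h = 428 - 21 = 407
translate([358, 348, 407]) cube([515, 408, 21]);
translate([358, 348, 0]) cube([37, 37, 407]);
translate([836, 348, 0]) cube([37, 37, 407]);
translate([358, 719, 0]) cube([37, 37, 407]);
translate([836, 719, 0]) cube([37, 37, 407]);
translate([358, 726, 428]) cube([515, 30, 451]);


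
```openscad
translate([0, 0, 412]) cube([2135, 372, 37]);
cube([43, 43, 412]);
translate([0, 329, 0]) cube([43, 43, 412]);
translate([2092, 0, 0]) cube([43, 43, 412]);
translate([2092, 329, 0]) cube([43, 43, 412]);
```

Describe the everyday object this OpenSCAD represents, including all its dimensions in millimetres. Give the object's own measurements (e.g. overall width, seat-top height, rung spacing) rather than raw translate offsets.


A bench: a 2135×372 mm seat slab, 37 mm thick, top at z = 449 mm, on four 43×43 mm square legs flush with the seat corners and standing on z = 0.


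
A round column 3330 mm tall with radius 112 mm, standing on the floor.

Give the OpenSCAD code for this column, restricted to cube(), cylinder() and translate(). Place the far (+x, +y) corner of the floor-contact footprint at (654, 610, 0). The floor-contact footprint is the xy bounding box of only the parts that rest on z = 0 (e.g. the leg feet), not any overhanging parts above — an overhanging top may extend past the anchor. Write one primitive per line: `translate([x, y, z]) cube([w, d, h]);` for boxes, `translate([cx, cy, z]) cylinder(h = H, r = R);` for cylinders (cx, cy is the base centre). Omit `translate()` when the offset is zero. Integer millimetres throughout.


translate([542, 498, 0]) cylinder(h = 3330, r = 112);


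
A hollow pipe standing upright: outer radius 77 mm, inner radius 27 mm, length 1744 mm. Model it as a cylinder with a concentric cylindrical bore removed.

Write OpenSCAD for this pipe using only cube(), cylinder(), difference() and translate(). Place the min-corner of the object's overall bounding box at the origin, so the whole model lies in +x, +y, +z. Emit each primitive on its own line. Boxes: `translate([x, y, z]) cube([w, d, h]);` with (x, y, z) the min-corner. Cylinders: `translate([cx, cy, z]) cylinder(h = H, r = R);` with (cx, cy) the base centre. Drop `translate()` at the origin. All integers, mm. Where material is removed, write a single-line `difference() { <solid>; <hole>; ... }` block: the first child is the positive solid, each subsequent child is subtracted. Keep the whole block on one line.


difference() { translate([77, 77, 0]) cylinder(h = 1744, r = 77); translate([77, 77, 0]) cylinder(h = 1744, r = 27); }


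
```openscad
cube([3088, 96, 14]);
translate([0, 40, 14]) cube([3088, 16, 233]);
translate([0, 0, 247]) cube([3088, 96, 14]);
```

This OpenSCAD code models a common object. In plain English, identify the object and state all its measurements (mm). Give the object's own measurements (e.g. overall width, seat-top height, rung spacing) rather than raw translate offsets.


An I-beam lying along x, 3088 mm long. Overall section height 261 mm. Two flanges 96 mm wide (y) and 14 mm thick, one on the floor and one at the top; a web 16 mm thick runs between them, centred on the flange width.


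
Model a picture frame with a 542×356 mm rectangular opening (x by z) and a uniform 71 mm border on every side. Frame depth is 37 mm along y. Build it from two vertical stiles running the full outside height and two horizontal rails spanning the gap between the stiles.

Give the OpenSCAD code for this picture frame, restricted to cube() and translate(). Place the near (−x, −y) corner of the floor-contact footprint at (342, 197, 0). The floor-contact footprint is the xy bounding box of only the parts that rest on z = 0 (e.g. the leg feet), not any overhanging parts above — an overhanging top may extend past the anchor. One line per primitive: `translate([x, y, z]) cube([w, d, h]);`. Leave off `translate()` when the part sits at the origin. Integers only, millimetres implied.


translate([342, 197, 0]) cube([71, 37, 498]);
translate([955, 197, 0]) cube([71, 37, 498]);
translate([413, 197, 0]) cube([542, 37, 71]);
translate([413, 197, 427]) cube([542, 37, 71]);


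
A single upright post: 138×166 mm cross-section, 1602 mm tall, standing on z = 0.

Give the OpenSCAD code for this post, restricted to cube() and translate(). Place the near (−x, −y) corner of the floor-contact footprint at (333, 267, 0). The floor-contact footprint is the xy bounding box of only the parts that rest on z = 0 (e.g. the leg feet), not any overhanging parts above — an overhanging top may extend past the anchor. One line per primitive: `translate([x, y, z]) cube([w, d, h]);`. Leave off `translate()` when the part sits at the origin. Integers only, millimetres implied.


translate([333, 267, 0]) cube([138, 166, 1602]);


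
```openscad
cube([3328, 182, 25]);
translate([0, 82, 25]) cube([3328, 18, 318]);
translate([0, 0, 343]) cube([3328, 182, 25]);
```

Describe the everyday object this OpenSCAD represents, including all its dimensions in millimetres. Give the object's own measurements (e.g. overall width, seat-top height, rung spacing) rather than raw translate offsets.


An I-beam lying along x, 3328 mm long. Overall section height 368 mm. Two flanges 182 mm wide (y) and 25 mm thick, one on the floor and one at the top; a web 18 mm thick runs between them, centred on the flange width.


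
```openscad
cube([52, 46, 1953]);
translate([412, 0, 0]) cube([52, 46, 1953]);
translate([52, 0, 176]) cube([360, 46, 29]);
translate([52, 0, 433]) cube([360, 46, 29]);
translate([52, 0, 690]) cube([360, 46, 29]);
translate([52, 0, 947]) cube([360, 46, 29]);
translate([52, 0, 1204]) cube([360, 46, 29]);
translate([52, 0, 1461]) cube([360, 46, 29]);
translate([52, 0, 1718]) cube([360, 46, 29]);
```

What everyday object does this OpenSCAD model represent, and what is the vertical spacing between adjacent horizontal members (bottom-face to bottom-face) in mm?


A ladder. The rung spacing is 257 mm.

Two tall 52×46 posts with 7 short bars between them — a ladder. Adjacent rungs sit at z = 176 and z = 433, so the spacing is 433 − 176 = 257 mm.


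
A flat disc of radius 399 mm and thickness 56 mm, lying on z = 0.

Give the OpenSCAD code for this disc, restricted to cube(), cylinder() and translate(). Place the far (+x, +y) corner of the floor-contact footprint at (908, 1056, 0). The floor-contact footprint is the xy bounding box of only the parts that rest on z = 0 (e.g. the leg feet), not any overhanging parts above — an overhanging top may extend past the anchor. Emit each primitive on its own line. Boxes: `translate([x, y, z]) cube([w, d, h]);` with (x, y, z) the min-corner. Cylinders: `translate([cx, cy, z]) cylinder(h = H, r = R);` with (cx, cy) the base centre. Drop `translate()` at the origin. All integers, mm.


translate([509, 657, 0]) cylinder(h = 56, r = 399);


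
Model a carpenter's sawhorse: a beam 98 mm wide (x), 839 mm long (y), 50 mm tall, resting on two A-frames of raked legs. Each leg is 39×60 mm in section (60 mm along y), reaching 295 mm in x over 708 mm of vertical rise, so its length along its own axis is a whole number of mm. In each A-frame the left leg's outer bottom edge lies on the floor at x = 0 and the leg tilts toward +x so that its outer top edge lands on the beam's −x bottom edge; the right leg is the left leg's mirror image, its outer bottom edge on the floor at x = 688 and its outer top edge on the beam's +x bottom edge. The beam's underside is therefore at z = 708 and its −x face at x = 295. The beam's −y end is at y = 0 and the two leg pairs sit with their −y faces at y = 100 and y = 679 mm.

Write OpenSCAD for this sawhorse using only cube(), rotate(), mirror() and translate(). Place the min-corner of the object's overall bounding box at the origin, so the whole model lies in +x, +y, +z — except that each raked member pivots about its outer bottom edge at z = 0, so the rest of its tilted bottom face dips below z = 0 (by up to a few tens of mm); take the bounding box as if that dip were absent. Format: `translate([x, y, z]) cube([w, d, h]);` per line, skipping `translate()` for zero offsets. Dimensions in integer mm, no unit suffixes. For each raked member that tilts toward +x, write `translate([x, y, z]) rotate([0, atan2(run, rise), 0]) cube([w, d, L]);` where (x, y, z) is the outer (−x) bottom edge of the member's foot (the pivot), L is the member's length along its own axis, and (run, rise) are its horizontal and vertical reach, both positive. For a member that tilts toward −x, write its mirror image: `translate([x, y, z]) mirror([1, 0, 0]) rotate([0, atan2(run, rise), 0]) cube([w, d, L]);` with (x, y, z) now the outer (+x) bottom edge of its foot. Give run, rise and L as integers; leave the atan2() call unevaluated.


translate([295, 0, 708]) cube([98, 839, 50]);
translate([0, 100, 0]) rotate([0, atan2(295, 708), 0]) cube([39, 60, 767]);
translate([688, 100, 0]) mirror([1, 0, 0]) rotate([0, atan2(295, 708), 0]) cube([39, 60, 767]);
translate([0, 679, 0]) rotate([0, atan2(295, 708), 0]) cube([39, 60, 767]);
translate([688, 679, 0]) mirror([1, 0, 0]) rotate([0, atan2(295, 708), 0]) cube([39, 60, 767]);


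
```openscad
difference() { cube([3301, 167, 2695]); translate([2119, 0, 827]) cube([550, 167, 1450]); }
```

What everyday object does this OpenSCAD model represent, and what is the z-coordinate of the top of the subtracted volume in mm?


A wall with a window opening. The window head height is 2277 mm.

A wall with a rectangular opening subtracted — a window. Sill at z = 827, opening 1450 mm tall, so the head is at 827 + 1450 = 2277 mm.


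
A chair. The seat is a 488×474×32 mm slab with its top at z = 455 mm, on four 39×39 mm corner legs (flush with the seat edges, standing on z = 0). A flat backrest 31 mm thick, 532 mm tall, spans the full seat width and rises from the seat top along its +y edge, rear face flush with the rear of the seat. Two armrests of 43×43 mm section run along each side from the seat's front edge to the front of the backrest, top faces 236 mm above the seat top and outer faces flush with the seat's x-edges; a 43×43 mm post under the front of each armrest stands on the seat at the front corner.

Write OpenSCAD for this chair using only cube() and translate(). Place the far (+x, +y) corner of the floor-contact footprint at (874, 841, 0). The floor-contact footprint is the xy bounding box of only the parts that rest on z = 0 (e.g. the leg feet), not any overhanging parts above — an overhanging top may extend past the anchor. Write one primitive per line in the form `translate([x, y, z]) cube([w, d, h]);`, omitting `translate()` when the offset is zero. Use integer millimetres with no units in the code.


translate([386, 367, 423]) cube([488, 474, 32]);
translate([386, 367, 0]) cube([39, 39, 423]);
translate([835, 367, 0]) cube([39, 39, 423]);
translate([386, 802, 0]) cube([39, 39, 423]);
translate([835, 802, 0]) cube([39, 39, 423]);
translate([386, 810, 455]) cube([488, 31, 532]);
translate([386, 367, 648]) cube([43, 443, 43]);
translate([831, 367, 648]) cube([43, 443, 43]);
translate([386, 367, 455]) cube([43, 43, 193]);
translate([831, 367, 455]) cube([43, 43, 193]);


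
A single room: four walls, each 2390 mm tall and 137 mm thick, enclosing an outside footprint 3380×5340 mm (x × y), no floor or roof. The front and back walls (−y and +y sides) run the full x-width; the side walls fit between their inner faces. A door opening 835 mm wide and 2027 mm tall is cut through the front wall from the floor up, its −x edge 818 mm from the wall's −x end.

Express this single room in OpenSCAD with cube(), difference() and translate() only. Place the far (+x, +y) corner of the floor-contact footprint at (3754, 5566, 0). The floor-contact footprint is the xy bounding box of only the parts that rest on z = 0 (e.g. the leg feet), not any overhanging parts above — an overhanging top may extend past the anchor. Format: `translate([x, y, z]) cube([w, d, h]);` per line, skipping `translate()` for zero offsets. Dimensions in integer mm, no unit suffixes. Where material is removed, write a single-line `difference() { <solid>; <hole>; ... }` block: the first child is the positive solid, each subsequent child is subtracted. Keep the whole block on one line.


difference() { translate([374, 226, 0]) cube([3380, 137, 2390]); translate([1192, 226, 0]) cube([835, 137, 2027]); }
translate([374, 5429, 0]) cube([3380, 137, 2390]);
translate([374, 363, 0]) cube([137, 5066, 2390]);
translate([3617, 363, 0]) cube([137, 5066, 2390]);


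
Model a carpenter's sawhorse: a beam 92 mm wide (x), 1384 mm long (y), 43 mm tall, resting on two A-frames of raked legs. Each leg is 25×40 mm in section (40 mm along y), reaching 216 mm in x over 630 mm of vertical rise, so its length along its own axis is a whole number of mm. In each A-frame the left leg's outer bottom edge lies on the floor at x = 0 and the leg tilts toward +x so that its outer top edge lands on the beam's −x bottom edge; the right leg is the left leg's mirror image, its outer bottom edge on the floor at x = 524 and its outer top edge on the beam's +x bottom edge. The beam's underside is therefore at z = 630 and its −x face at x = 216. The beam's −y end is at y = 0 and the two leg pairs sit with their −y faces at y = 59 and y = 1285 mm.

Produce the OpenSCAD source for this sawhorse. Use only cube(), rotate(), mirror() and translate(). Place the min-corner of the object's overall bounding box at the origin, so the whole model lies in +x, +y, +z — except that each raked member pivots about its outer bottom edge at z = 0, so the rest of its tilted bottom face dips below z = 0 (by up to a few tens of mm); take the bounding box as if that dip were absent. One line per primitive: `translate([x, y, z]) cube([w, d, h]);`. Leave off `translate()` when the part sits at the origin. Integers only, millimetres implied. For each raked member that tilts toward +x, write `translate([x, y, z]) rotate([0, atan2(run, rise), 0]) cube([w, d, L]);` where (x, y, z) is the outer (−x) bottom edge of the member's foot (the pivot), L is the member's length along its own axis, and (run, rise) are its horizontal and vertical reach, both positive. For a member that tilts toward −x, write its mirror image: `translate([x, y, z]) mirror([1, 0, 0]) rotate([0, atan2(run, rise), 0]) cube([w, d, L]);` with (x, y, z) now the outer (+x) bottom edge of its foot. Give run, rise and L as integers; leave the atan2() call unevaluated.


// leg length = √(216² + 630²) = 666
// right-leg outer foot x = 2·216 + 92 = 524
// beam min-corner = (216, 0, 630)
translate([216, 0, 630]) cube([92, 1384, 43]);
translate([0, 59, 0]) rotate([0, atan2(216, 630), 0]) cube([25, 40, 666]);
translate([524, 59, 0]) mirror([1, 0, 0]) rotate([0, atan2(216, 630), 0]) cube([25, 40, 666]);
translate([0, 1285, 0]) rotate([0, atan2(216, 630), 0]) cube([25, 40, 666]);
translate([524, 1285, 0]) mirror([1, 0, 0]) rotate([0, atan2(216, 630), 0]) cube([25, 40, 666]);
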